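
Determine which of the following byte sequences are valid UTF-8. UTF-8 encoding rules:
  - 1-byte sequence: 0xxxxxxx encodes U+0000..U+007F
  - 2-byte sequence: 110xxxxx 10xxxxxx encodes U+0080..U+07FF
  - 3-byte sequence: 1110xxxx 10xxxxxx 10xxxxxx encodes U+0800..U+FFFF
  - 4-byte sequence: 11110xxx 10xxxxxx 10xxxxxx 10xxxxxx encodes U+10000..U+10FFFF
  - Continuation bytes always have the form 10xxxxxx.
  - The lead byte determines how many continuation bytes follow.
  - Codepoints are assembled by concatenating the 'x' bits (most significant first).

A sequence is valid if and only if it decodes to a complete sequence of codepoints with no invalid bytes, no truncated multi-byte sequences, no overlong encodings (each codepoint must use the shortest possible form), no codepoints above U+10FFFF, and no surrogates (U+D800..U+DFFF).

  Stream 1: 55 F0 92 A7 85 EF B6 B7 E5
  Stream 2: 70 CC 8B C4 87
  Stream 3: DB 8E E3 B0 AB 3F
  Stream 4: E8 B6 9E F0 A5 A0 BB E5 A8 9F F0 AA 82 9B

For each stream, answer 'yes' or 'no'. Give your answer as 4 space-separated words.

Stream 1: error at byte offset 9. INVALID
Stream 2: decodes cleanly. VALID
Stream 3: decodes cleanly. VALID
Stream 4: decodes cleanly. VALID

Answer: no yes yes yes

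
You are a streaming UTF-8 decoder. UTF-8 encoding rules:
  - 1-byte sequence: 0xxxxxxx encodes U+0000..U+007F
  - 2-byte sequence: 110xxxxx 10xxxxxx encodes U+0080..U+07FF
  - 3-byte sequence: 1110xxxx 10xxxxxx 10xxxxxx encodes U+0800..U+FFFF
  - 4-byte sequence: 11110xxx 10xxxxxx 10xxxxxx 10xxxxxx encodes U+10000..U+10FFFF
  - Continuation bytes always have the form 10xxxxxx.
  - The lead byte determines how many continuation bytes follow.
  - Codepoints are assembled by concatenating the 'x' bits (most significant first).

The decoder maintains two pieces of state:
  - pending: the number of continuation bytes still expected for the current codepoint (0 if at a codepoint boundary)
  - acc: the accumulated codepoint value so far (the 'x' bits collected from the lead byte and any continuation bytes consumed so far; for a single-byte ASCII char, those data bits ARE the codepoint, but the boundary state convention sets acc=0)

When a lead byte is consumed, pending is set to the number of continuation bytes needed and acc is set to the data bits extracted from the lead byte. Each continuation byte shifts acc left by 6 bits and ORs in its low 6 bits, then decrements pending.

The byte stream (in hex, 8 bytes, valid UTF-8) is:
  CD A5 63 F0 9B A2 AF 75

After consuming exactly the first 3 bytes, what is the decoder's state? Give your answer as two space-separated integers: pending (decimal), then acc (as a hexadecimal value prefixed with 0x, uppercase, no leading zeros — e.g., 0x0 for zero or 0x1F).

Byte[0]=CD: 2-byte lead. pending=1, acc=0xD
Byte[1]=A5: continuation. acc=(acc<<6)|0x25=0x365, pending=0
Byte[2]=63: 1-byte. pending=0, acc=0x0

Answer: 0 0x0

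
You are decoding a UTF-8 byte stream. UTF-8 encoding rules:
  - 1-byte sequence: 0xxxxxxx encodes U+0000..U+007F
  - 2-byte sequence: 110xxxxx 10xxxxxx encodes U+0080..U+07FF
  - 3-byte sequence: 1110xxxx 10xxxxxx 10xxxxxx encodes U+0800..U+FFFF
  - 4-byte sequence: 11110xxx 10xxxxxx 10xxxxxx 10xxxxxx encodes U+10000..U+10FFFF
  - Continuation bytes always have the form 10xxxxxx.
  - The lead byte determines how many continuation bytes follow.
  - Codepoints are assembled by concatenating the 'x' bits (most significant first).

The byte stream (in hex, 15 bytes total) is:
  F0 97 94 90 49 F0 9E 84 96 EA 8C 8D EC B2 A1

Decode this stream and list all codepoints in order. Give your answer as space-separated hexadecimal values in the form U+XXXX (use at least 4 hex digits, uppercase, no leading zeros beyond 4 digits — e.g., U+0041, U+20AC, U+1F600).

Answer: U+17510 U+0049 U+1E116 U+A30D U+CCA1

Derivation:
Byte[0]=F0: 4-byte lead, need 3 cont bytes. acc=0x0
Byte[1]=97: continuation. acc=(acc<<6)|0x17=0x17
Byte[2]=94: continuation. acc=(acc<<6)|0x14=0x5D4
Byte[3]=90: continuation. acc=(acc<<6)|0x10=0x17510
Completed: cp=U+17510 (starts at byte 0)
Byte[4]=49: 1-byte ASCII. cp=U+0049
Byte[5]=F0: 4-byte lead, need 3 cont bytes. acc=0x0
Byte[6]=9E: continuation. acc=(acc<<6)|0x1E=0x1E
Byte[7]=84: continuation. acc=(acc<<6)|0x04=0x784
Byte[8]=96: continuation. acc=(acc<<6)|0x16=0x1E116
Completed: cp=U+1E116 (starts at byte 5)
Byte[9]=EA: 3-byte lead, need 2 cont bytes. acc=0xA
Byte[10]=8C: continuation. acc=(acc<<6)|0x0C=0x28C
Byte[11]=8D: continuation. acc=(acc<<6)|0x0D=0xA30D
Completed: cp=U+A30D (starts at byte 9)
Byte[12]=EC: 3-byte lead, need 2 cont bytes. acc=0xC
Byte[13]=B2: continuation. acc=(acc<<6)|0x32=0x332
Byte[14]=A1: continuation. acc=(acc<<6)|0x21=0xCCA1
Completed: cp=U+CCA1 (starts at byte 12)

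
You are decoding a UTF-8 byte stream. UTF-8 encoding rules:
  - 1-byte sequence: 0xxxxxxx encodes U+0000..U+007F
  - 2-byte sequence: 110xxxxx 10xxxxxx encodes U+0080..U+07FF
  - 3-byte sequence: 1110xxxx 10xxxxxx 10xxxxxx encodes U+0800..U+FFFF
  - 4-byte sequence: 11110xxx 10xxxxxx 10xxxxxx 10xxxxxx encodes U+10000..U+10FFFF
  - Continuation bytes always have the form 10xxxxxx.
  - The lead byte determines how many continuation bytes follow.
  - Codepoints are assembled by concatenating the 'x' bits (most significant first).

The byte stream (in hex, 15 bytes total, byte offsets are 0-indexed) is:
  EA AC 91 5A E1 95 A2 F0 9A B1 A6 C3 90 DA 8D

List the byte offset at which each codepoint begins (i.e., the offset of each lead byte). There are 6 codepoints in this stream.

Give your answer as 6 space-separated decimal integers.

Answer: 0 3 4 7 11 13

Derivation:
Byte[0]=EA: 3-byte lead, need 2 cont bytes. acc=0xA
Byte[1]=AC: continuation. acc=(acc<<6)|0x2C=0x2AC
Byte[2]=91: continuation. acc=(acc<<6)|0x11=0xAB11
Completed: cp=U+AB11 (starts at byte 0)
Byte[3]=5A: 1-byte ASCII. cp=U+005A
Byte[4]=E1: 3-byte lead, need 2 cont bytes. acc=0x1
Byte[5]=95: continuation. acc=(acc<<6)|0x15=0x55
Byte[6]=A2: continuation. acc=(acc<<6)|0x22=0x1562
Completed: cp=U+1562 (starts at byte 4)
Byte[7]=F0: 4-byte lead, need 3 cont bytes. acc=0x0
Byte[8]=9A: continuation. acc=(acc<<6)|0x1A=0x1A
Byte[9]=B1: continuation. acc=(acc<<6)|0x31=0x6B1
Byte[10]=A6: continuation. acc=(acc<<6)|0x26=0x1AC66
Completed: cp=U+1AC66 (starts at byte 7)
Byte[11]=C3: 2-byte lead, need 1 cont bytes. acc=0x3
Byte[12]=90: continuation. acc=(acc<<6)|0x10=0xD0
Completed: cp=U+00D0 (starts at byte 11)
Byte[13]=DA: 2-byte lead, need 1 cont bytes. acc=0x1A
Byte[14]=8D: continuation. acc=(acc<<6)|0x0D=0x68D
Completed: cp=U+068D (starts at byte 13)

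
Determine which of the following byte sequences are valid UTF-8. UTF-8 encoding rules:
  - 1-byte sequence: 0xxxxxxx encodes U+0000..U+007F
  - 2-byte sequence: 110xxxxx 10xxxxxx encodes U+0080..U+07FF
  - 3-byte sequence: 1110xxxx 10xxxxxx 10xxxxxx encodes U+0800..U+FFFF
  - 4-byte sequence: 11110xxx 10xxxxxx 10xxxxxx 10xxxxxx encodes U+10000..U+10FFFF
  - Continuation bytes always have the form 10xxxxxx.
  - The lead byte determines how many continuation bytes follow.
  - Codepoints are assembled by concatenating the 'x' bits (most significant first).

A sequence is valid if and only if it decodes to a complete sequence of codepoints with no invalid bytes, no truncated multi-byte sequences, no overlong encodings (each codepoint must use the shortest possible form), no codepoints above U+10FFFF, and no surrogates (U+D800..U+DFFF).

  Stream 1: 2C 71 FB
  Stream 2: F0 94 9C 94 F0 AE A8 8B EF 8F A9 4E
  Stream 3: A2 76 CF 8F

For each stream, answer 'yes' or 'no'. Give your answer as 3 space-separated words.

Answer: no yes no

Derivation:
Stream 1: error at byte offset 2. INVALID
Stream 2: decodes cleanly. VALID
Stream 3: error at byte offset 0. INVALID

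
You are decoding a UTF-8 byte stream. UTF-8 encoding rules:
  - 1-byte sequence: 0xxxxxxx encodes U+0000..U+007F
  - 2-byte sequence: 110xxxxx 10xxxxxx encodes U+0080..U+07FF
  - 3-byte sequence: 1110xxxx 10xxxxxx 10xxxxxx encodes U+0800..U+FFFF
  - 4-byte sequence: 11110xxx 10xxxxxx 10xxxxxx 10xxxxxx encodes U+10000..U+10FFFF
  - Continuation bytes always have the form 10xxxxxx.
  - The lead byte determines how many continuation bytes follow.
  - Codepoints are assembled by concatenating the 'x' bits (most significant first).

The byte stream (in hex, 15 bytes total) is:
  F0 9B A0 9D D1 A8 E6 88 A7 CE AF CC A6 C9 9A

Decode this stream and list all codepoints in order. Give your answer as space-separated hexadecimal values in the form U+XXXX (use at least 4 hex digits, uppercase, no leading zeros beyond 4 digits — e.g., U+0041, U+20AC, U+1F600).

Answer: U+1B81D U+0468 U+6227 U+03AF U+0326 U+025A

Derivation:
Byte[0]=F0: 4-byte lead, need 3 cont bytes. acc=0x0
Byte[1]=9B: continuation. acc=(acc<<6)|0x1B=0x1B
Byte[2]=A0: continuation. acc=(acc<<6)|0x20=0x6E0
Byte[3]=9D: continuation. acc=(acc<<6)|0x1D=0x1B81D
Completed: cp=U+1B81D (starts at byte 0)
Byte[4]=D1: 2-byte lead, need 1 cont bytes. acc=0x11
Byte[5]=A8: continuation. acc=(acc<<6)|0x28=0x468
Completed: cp=U+0468 (starts at byte 4)
Byte[6]=E6: 3-byte lead, need 2 cont bytes. acc=0x6
Byte[7]=88: continuation. acc=(acc<<6)|0x08=0x188
Byte[8]=A7: continuation. acc=(acc<<6)|0x27=0x6227
Completed: cp=U+6227 (starts at byte 6)
Byte[9]=CE: 2-byte lead, need 1 cont bytes. acc=0xE
Byte[10]=AF: continuation. acc=(acc<<6)|0x2F=0x3AF
Completed: cp=U+03AF (starts at byte 9)
Byte[11]=CC: 2-byte lead, need 1 cont bytes. acc=0xC
Byte[12]=A6: continuation. acc=(acc<<6)|0x26=0x326
Completed: cp=U+0326 (starts at byte 11)
Byte[13]=C9: 2-byte lead, need 1 cont bytes. acc=0x9
Byte[14]=9A: continuation. acc=(acc<<6)|0x1A=0x25A
Completed: cp=U+025A (starts at byte 13)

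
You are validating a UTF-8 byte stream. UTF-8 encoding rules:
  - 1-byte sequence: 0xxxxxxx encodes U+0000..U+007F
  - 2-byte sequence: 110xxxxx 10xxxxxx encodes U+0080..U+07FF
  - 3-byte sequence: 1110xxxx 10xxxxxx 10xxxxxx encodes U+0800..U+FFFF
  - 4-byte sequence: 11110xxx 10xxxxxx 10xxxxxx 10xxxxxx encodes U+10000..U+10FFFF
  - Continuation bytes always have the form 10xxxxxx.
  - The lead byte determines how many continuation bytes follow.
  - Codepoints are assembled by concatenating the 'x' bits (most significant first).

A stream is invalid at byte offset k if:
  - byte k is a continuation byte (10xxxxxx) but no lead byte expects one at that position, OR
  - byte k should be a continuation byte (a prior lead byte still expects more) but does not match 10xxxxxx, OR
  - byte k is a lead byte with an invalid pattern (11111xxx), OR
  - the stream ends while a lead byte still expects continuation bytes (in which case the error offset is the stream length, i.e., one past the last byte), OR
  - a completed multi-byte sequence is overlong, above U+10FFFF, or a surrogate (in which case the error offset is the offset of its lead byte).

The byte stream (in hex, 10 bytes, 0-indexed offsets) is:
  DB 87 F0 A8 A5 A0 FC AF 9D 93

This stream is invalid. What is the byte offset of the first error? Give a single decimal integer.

Answer: 6

Derivation:
Byte[0]=DB: 2-byte lead, need 1 cont bytes. acc=0x1B
Byte[1]=87: continuation. acc=(acc<<6)|0x07=0x6C7
Completed: cp=U+06C7 (starts at byte 0)
Byte[2]=F0: 4-byte lead, need 3 cont bytes. acc=0x0
Byte[3]=A8: continuation. acc=(acc<<6)|0x28=0x28
Byte[4]=A5: continuation. acc=(acc<<6)|0x25=0xA25
Byte[5]=A0: continuation. acc=(acc<<6)|0x20=0x28960
Completed: cp=U+28960 (starts at byte 2)
Byte[6]=FC: INVALID lead byte (not 0xxx/110x/1110/11110)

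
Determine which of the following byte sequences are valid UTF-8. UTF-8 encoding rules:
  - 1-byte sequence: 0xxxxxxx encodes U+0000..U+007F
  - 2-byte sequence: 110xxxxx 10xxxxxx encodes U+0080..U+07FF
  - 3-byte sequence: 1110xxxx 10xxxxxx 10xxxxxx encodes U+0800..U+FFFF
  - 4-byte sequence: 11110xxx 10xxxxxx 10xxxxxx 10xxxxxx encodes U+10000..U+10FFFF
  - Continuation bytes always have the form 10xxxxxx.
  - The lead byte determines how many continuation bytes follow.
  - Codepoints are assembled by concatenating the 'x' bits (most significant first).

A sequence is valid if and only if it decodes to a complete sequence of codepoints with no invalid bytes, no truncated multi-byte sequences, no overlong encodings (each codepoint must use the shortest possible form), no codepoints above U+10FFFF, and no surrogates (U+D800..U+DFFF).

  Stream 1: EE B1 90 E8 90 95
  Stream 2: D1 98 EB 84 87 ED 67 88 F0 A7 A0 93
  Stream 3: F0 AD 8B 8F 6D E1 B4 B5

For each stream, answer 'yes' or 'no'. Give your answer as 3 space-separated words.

Stream 1: decodes cleanly. VALID
Stream 2: error at byte offset 6. INVALID
Stream 3: decodes cleanly. VALID

Answer: yes no yes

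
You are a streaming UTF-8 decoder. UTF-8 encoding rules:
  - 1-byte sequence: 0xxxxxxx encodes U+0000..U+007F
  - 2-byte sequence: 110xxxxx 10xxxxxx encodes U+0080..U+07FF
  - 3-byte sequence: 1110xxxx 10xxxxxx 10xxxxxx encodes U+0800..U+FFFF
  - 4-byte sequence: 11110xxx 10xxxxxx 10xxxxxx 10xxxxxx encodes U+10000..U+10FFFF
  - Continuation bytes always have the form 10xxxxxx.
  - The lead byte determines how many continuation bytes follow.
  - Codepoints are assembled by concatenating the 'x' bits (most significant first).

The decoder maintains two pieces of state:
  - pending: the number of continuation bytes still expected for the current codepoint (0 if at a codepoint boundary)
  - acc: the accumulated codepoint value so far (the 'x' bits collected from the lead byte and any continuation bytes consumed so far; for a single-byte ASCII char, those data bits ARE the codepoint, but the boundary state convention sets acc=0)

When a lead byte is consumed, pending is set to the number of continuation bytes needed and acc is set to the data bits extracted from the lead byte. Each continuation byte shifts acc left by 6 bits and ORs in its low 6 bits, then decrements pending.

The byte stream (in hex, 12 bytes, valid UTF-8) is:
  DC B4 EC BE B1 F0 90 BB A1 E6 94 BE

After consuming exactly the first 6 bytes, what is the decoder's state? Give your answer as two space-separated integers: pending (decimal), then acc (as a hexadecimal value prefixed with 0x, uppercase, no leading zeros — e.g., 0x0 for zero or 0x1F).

Byte[0]=DC: 2-byte lead. pending=1, acc=0x1C
Byte[1]=B4: continuation. acc=(acc<<6)|0x34=0x734, pending=0
Byte[2]=EC: 3-byte lead. pending=2, acc=0xC
Byte[3]=BE: continuation. acc=(acc<<6)|0x3E=0x33E, pending=1
Byte[4]=B1: continuation. acc=(acc<<6)|0x31=0xCFB1, pending=0
Byte[5]=F0: 4-byte lead. pending=3, acc=0x0

Answer: 3 0x0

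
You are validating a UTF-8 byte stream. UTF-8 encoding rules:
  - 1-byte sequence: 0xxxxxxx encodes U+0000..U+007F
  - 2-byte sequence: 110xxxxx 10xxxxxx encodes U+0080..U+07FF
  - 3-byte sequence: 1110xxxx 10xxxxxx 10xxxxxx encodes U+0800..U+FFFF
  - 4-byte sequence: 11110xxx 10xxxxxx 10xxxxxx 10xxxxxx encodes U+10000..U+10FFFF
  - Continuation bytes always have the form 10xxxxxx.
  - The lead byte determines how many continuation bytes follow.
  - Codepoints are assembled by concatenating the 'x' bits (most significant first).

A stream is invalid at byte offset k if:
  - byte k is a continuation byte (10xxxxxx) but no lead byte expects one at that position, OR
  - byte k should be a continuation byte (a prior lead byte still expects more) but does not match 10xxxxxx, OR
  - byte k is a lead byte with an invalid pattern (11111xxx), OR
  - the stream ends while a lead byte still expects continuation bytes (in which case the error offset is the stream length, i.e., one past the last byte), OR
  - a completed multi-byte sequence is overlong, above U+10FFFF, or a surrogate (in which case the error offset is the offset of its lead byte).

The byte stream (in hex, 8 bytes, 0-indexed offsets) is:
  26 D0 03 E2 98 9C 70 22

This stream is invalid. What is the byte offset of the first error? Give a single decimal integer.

Byte[0]=26: 1-byte ASCII. cp=U+0026
Byte[1]=D0: 2-byte lead, need 1 cont bytes. acc=0x10
Byte[2]=03: expected 10xxxxxx continuation. INVALID

Answer: 2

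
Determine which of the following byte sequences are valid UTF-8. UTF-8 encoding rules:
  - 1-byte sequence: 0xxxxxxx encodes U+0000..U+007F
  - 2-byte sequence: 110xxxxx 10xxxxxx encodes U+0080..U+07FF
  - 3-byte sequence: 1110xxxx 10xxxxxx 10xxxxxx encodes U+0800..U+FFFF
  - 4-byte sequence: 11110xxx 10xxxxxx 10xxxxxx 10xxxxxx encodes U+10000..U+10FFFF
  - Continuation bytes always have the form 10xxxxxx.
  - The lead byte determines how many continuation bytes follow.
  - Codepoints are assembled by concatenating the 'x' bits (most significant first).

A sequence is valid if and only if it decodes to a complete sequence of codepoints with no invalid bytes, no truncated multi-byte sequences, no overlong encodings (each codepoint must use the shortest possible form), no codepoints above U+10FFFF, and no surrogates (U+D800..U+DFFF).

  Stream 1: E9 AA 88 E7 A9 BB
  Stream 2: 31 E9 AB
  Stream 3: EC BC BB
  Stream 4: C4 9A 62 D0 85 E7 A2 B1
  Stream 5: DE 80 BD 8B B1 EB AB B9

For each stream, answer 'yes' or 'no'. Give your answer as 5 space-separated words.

Answer: yes no yes yes no

Derivation:
Stream 1: decodes cleanly. VALID
Stream 2: error at byte offset 3. INVALID
Stream 3: decodes cleanly. VALID
Stream 4: decodes cleanly. VALID
Stream 5: error at byte offset 2. INVALID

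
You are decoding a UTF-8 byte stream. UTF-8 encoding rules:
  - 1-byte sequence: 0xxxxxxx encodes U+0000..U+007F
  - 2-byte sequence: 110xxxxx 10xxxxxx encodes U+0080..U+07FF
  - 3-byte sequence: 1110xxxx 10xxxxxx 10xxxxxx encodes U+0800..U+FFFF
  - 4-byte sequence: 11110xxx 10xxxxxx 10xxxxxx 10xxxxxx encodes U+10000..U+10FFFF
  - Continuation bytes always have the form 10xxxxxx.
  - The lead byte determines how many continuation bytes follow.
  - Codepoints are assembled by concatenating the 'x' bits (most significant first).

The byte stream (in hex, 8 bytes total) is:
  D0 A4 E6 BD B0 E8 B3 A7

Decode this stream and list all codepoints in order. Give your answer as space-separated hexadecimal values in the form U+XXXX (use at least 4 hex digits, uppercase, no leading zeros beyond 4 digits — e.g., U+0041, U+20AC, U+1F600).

Answer: U+0424 U+6F70 U+8CE7

Derivation:
Byte[0]=D0: 2-byte lead, need 1 cont bytes. acc=0x10
Byte[1]=A4: continuation. acc=(acc<<6)|0x24=0x424
Completed: cp=U+0424 (starts at byte 0)
Byte[2]=E6: 3-byte lead, need 2 cont bytes. acc=0x6
Byte[3]=BD: continuation. acc=(acc<<6)|0x3D=0x1BD
Byte[4]=B0: continuation. acc=(acc<<6)|0x30=0x6F70
Completed: cp=U+6F70 (starts at byte 2)
Byte[5]=E8: 3-byte lead, need 2 cont bytes. acc=0x8
Byte[6]=B3: continuation. acc=(acc<<6)|0x33=0x233
Byte[7]=A7: continuation. acc=(acc<<6)|0x27=0x8CE7
Completed: cp=U+8CE7 (starts at byte 5)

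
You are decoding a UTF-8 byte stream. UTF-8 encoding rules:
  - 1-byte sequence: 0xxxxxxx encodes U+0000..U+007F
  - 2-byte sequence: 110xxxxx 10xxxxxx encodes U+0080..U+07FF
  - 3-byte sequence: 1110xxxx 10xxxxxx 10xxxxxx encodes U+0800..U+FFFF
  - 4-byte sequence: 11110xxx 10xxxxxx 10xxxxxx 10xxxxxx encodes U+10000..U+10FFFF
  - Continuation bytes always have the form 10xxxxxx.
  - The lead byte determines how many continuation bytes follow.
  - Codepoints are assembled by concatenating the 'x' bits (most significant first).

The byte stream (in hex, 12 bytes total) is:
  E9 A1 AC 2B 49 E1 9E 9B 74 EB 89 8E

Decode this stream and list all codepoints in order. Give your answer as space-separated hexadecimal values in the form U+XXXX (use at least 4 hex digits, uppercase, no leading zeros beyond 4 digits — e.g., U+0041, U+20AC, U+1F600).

Answer: U+986C U+002B U+0049 U+179B U+0074 U+B24E

Derivation:
Byte[0]=E9: 3-byte lead, need 2 cont bytes. acc=0x9
Byte[1]=A1: continuation. acc=(acc<<6)|0x21=0x261
Byte[2]=AC: continuation. acc=(acc<<6)|0x2C=0x986C
Completed: cp=U+986C (starts at byte 0)
Byte[3]=2B: 1-byte ASCII. cp=U+002B
Byte[4]=49: 1-byte ASCII. cp=U+0049
Byte[5]=E1: 3-byte lead, need 2 cont bytes. acc=0x1
Byte[6]=9E: continuation. acc=(acc<<6)|0x1E=0x5E
Byte[7]=9B: continuation. acc=(acc<<6)|0x1B=0x179B
Completed: cp=U+179B (starts at byte 5)
Byte[8]=74: 1-byte ASCII. cp=U+0074
Byte[9]=EB: 3-byte lead, need 2 cont bytes. acc=0xB
Byte[10]=89: continuation. acc=(acc<<6)|0x09=0x2C9
Byte[11]=8E: continuation. acc=(acc<<6)|0x0E=0xB24E
Completed: cp=U+B24E (starts at byte 9)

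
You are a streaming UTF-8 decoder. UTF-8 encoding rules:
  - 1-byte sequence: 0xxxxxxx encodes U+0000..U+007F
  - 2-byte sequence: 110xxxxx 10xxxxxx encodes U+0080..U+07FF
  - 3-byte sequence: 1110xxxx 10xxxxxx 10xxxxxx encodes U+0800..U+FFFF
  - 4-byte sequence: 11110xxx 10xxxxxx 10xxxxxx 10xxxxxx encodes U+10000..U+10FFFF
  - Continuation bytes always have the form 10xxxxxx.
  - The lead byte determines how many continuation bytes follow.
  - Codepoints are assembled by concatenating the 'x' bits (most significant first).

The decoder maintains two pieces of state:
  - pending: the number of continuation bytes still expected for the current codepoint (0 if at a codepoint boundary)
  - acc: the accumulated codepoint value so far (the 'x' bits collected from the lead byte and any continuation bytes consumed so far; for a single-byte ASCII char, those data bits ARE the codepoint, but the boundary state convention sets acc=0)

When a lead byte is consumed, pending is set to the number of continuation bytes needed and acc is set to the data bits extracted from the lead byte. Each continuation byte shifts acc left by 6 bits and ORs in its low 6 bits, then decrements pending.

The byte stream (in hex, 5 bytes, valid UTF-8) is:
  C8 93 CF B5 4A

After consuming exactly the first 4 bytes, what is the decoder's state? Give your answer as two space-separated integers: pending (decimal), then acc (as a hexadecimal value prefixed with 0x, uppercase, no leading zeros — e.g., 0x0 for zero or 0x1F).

Answer: 0 0x3F5

Derivation:
Byte[0]=C8: 2-byte lead. pending=1, acc=0x8
Byte[1]=93: continuation. acc=(acc<<6)|0x13=0x213, pending=0
Byte[2]=CF: 2-byte lead. pending=1, acc=0xF
Byte[3]=B5: continuation. acc=(acc<<6)|0x35=0x3F5, pending=0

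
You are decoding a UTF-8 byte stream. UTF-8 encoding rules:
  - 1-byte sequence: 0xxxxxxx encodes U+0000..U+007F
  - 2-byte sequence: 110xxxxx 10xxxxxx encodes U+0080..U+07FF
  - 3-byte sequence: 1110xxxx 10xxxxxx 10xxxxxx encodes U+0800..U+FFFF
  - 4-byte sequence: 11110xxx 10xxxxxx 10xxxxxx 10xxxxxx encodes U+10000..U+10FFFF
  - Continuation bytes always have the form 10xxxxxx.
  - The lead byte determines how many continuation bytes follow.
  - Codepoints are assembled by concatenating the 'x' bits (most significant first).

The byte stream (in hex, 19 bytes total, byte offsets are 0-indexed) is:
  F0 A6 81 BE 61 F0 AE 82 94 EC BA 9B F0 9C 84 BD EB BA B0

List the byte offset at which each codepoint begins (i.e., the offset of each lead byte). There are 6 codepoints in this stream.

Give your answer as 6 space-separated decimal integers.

Byte[0]=F0: 4-byte lead, need 3 cont bytes. acc=0x0
Byte[1]=A6: continuation. acc=(acc<<6)|0x26=0x26
Byte[2]=81: continuation. acc=(acc<<6)|0x01=0x981
Byte[3]=BE: continuation. acc=(acc<<6)|0x3E=0x2607E
Completed: cp=U+2607E (starts at byte 0)
Byte[4]=61: 1-byte ASCII. cp=U+0061
Byte[5]=F0: 4-byte lead, need 3 cont bytes. acc=0x0
Byte[6]=AE: continuation. acc=(acc<<6)|0x2E=0x2E
Byte[7]=82: continuation. acc=(acc<<6)|0x02=0xB82
Byte[8]=94: continuation. acc=(acc<<6)|0x14=0x2E094
Completed: cp=U+2E094 (starts at byte 5)
Byte[9]=EC: 3-byte lead, need 2 cont bytes. acc=0xC
Byte[10]=BA: continuation. acc=(acc<<6)|0x3A=0x33A
Byte[11]=9B: continuation. acc=(acc<<6)|0x1B=0xCE9B
Completed: cp=U+CE9B (starts at byte 9)
Byte[12]=F0: 4-byte lead, need 3 cont bytes. acc=0x0
Byte[13]=9C: continuation. acc=(acc<<6)|0x1C=0x1C
Byte[14]=84: continuation. acc=(acc<<6)|0x04=0x704
Byte[15]=BD: continuation. acc=(acc<<6)|0x3D=0x1C13D
Completed: cp=U+1C13D (starts at byte 12)
Byte[16]=EB: 3-byte lead, need 2 cont bytes. acc=0xB
Byte[17]=BA: continuation. acc=(acc<<6)|0x3A=0x2FA
Byte[18]=B0: continuation. acc=(acc<<6)|0x30=0xBEB0
Completed: cp=U+BEB0 (starts at byte 16)

Answer: 0 4 5 9 12 16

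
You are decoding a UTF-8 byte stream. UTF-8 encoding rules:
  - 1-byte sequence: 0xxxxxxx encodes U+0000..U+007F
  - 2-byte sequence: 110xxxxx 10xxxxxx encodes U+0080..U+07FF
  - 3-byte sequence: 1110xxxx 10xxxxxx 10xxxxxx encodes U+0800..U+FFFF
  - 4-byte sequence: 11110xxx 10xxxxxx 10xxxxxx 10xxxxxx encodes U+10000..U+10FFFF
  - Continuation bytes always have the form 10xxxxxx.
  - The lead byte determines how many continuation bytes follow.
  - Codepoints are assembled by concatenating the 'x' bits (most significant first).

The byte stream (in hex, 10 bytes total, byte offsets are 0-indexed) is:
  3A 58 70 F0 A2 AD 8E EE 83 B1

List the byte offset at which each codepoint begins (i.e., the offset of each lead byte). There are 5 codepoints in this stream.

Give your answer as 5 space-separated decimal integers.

Byte[0]=3A: 1-byte ASCII. cp=U+003A
Byte[1]=58: 1-byte ASCII. cp=U+0058
Byte[2]=70: 1-byte ASCII. cp=U+0070
Byte[3]=F0: 4-byte lead, need 3 cont bytes. acc=0x0
Byte[4]=A2: continuation. acc=(acc<<6)|0x22=0x22
Byte[5]=AD: continuation. acc=(acc<<6)|0x2D=0x8AD
Byte[6]=8E: continuation. acc=(acc<<6)|0x0E=0x22B4E
Completed: cp=U+22B4E (starts at byte 3)
Byte[7]=EE: 3-byte lead, need 2 cont bytes. acc=0xE
Byte[8]=83: continuation. acc=(acc<<6)|0x03=0x383
Byte[9]=B1: continuation. acc=(acc<<6)|0x31=0xE0F1
Completed: cp=U+E0F1 (starts at byte 7)

Answer: 0 1 2 3 7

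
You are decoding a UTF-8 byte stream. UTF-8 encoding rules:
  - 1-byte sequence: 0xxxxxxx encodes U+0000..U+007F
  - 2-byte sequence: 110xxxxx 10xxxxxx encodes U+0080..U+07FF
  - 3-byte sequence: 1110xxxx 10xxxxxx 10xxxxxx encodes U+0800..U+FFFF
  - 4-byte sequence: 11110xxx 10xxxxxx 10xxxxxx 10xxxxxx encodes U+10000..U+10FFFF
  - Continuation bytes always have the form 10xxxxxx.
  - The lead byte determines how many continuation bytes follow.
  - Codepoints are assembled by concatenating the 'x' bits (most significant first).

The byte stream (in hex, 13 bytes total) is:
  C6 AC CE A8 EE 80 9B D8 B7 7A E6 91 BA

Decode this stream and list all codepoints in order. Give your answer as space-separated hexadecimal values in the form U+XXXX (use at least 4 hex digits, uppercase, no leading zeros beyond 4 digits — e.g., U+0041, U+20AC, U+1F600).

Answer: U+01AC U+03A8 U+E01B U+0637 U+007A U+647A

Derivation:
Byte[0]=C6: 2-byte lead, need 1 cont bytes. acc=0x6
Byte[1]=AC: continuation. acc=(acc<<6)|0x2C=0x1AC
Completed: cp=U+01AC (starts at byte 0)
Byte[2]=CE: 2-byte lead, need 1 cont bytes. acc=0xE
Byte[3]=A8: continuation. acc=(acc<<6)|0x28=0x3A8
Completed: cp=U+03A8 (starts at byte 2)
Byte[4]=EE: 3-byte lead, need 2 cont bytes. acc=0xE
Byte[5]=80: continuation. acc=(acc<<6)|0x00=0x380
Byte[6]=9B: continuation. acc=(acc<<6)|0x1B=0xE01B
Completed: cp=U+E01B (starts at byte 4)
Byte[7]=D8: 2-byte lead, need 1 cont bytes. acc=0x18
Byte[8]=B7: continuation. acc=(acc<<6)|0x37=0x637
Completed: cp=U+0637 (starts at byte 7)
Byte[9]=7A: 1-byte ASCII. cp=U+007A
Byte[10]=E6: 3-byte lead, need 2 cont bytes. acc=0x6
Byte[11]=91: continuation. acc=(acc<<6)|0x11=0x191
Byte[12]=BA: continuation. acc=(acc<<6)|0x3A=0x647A
Completed: cp=U+647A (starts at byte 10)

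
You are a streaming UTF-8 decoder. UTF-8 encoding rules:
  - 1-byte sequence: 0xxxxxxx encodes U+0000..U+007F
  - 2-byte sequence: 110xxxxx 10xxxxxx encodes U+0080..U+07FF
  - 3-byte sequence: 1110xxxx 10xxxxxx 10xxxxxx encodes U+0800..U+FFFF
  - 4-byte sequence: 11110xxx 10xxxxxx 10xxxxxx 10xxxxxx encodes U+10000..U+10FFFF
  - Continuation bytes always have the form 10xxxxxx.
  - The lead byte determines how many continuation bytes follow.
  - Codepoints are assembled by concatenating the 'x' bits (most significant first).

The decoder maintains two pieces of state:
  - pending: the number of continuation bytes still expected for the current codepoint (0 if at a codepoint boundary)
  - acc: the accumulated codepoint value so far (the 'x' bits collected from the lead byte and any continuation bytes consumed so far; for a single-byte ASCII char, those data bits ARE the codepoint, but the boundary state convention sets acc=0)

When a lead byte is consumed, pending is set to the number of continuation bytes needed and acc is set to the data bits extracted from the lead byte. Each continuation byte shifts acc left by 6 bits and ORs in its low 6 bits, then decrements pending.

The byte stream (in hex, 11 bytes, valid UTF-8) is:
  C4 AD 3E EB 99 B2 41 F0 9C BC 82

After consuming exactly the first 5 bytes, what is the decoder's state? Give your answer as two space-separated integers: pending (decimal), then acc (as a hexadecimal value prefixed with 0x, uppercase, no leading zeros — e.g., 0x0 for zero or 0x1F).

Answer: 1 0x2D9

Derivation:
Byte[0]=C4: 2-byte lead. pending=1, acc=0x4
Byte[1]=AD: continuation. acc=(acc<<6)|0x2D=0x12D, pending=0
Byte[2]=3E: 1-byte. pending=0, acc=0x0
Byte[3]=EB: 3-byte lead. pending=2, acc=0xB
Byte[4]=99: continuation. acc=(acc<<6)|0x19=0x2D9, pending=1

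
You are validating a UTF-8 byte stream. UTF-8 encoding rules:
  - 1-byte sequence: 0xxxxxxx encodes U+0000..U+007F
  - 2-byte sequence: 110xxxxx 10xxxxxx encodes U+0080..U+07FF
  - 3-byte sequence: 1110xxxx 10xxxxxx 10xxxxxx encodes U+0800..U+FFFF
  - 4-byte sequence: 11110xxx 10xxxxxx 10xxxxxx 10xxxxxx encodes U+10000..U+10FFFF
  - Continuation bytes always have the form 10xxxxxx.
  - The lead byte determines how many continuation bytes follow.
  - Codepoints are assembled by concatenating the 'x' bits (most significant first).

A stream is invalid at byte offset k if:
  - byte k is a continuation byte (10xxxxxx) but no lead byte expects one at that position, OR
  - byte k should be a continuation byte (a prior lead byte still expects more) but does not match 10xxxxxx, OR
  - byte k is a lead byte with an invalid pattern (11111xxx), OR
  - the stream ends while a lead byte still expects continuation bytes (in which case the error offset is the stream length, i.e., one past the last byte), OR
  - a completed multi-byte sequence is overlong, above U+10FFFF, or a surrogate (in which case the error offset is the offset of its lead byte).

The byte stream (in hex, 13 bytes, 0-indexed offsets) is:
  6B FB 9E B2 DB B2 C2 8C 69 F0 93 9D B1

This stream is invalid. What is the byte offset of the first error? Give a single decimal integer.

Answer: 1

Derivation:
Byte[0]=6B: 1-byte ASCII. cp=U+006B
Byte[1]=FB: INVALID lead byte (not 0xxx/110x/1110/11110)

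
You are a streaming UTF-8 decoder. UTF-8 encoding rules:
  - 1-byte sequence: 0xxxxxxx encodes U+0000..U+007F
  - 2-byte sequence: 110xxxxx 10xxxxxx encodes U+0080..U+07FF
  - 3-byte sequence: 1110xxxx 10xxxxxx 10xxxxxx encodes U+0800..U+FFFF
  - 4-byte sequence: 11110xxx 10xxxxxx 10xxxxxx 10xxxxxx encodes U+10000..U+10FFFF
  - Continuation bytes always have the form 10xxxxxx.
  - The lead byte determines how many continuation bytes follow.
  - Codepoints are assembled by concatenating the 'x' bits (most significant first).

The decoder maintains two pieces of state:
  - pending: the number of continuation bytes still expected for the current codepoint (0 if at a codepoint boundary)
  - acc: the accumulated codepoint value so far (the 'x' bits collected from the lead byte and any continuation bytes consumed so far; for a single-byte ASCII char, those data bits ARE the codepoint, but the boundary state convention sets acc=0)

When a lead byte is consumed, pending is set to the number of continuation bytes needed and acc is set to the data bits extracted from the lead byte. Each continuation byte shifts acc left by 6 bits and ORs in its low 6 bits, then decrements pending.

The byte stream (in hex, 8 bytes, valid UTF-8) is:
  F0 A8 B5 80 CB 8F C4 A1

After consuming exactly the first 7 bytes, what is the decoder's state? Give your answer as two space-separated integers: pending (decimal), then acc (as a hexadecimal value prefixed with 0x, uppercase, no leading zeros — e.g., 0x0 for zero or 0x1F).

Answer: 1 0x4

Derivation:
Byte[0]=F0: 4-byte lead. pending=3, acc=0x0
Byte[1]=A8: continuation. acc=(acc<<6)|0x28=0x28, pending=2
Byte[2]=B5: continuation. acc=(acc<<6)|0x35=0xA35, pending=1
Byte[3]=80: continuation. acc=(acc<<6)|0x00=0x28D40, pending=0
Byte[4]=CB: 2-byte lead. pending=1, acc=0xB
Byte[5]=8F: continuation. acc=(acc<<6)|0x0F=0x2CF, pending=0
Byte[6]=C4: 2-byte lead. pending=1, acc=0x4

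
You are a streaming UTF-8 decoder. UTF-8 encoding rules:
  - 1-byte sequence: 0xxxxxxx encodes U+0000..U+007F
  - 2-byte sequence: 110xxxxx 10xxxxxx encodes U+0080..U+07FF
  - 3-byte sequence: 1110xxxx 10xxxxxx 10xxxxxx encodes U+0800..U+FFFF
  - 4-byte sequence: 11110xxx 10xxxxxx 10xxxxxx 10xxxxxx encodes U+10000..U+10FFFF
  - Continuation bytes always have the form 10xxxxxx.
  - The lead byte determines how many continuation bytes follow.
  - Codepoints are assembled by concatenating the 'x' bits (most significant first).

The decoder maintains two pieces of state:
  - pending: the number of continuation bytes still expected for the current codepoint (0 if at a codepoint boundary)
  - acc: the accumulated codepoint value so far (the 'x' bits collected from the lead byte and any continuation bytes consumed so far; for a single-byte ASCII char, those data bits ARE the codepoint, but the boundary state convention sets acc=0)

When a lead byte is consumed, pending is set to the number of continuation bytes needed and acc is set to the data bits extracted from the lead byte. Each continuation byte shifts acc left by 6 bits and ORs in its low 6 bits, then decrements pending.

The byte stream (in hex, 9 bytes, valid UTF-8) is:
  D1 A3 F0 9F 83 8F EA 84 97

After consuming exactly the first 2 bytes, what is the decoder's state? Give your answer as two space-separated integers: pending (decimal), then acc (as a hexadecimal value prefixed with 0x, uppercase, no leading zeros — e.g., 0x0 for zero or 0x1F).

Byte[0]=D1: 2-byte lead. pending=1, acc=0x11
Byte[1]=A3: continuation. acc=(acc<<6)|0x23=0x463, pending=0

Answer: 0 0x463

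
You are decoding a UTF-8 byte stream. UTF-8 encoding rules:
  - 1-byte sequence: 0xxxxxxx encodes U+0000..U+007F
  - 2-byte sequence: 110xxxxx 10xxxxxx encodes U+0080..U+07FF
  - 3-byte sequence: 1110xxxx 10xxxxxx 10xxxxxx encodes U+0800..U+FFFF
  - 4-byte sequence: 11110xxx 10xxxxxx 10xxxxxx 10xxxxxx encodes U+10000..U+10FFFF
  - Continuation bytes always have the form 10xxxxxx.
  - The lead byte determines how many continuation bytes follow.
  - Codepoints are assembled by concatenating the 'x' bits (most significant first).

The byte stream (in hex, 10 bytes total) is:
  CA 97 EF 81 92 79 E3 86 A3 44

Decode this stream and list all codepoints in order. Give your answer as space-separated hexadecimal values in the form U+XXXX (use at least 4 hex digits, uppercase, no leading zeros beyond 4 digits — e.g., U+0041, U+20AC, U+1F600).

Answer: U+0297 U+F052 U+0079 U+31A3 U+0044

Derivation:
Byte[0]=CA: 2-byte lead, need 1 cont bytes. acc=0xA
Byte[1]=97: continuation. acc=(acc<<6)|0x17=0x297
Completed: cp=U+0297 (starts at byte 0)
Byte[2]=EF: 3-byte lead, need 2 cont bytes. acc=0xF
Byte[3]=81: continuation. acc=(acc<<6)|0x01=0x3C1
Byte[4]=92: continuation. acc=(acc<<6)|0x12=0xF052
Completed: cp=U+F052 (starts at byte 2)
Byte[5]=79: 1-byte ASCII. cp=U+0079
Byte[6]=E3: 3-byte lead, need 2 cont bytes. acc=0x3
Byte[7]=86: continuation. acc=(acc<<6)|0x06=0xC6
Byte[8]=A3: continuation. acc=(acc<<6)|0x23=0x31A3
Completed: cp=U+31A3 (starts at byte 6)
Byte[9]=44: 1-byte ASCII. cp=U+0044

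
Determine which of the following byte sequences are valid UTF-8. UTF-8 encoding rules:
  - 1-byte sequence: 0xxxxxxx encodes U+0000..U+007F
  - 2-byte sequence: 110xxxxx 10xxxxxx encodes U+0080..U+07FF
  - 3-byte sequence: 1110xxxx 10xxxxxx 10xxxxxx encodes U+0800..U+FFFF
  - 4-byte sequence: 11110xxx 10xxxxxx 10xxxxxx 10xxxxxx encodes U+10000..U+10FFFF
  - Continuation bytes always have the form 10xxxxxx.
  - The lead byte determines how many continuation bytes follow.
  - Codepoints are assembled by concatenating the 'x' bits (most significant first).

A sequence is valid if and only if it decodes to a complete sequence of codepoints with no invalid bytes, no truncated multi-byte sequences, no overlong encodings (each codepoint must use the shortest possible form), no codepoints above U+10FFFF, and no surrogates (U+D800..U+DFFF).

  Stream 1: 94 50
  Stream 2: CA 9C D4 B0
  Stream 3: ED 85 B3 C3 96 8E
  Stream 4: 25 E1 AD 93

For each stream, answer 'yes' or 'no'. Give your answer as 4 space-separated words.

Answer: no yes no yes

Derivation:
Stream 1: error at byte offset 0. INVALID
Stream 2: decodes cleanly. VALID
Stream 3: error at byte offset 5. INVALID
Stream 4: decodes cleanly. VALID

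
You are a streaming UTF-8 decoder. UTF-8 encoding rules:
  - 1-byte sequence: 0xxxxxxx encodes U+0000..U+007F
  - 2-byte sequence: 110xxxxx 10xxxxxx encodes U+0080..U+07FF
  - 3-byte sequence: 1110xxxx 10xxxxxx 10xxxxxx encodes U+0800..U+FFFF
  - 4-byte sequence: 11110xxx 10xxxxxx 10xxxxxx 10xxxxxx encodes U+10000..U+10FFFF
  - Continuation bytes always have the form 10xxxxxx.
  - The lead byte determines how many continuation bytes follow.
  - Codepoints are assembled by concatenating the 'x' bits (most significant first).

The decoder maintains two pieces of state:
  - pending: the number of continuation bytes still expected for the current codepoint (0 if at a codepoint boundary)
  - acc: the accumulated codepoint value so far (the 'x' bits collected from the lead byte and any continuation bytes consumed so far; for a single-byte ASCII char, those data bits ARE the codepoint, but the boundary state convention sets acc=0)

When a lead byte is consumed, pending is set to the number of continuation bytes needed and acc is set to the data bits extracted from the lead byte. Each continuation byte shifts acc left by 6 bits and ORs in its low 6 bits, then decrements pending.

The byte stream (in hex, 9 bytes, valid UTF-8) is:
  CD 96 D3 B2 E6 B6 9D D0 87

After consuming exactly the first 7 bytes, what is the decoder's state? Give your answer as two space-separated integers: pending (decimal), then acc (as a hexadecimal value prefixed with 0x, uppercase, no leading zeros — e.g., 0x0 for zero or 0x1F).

Answer: 0 0x6D9D

Derivation:
Byte[0]=CD: 2-byte lead. pending=1, acc=0xD
Byte[1]=96: continuation. acc=(acc<<6)|0x16=0x356, pending=0
Byte[2]=D3: 2-byte lead. pending=1, acc=0x13
Byte[3]=B2: continuation. acc=(acc<<6)|0x32=0x4F2, pending=0
Byte[4]=E6: 3-byte lead. pending=2, acc=0x6
Byte[5]=B6: continuation. acc=(acc<<6)|0x36=0x1B6, pending=1
Byte[6]=9D: continuation. acc=(acc<<6)|0x1D=0x6D9D, pending=0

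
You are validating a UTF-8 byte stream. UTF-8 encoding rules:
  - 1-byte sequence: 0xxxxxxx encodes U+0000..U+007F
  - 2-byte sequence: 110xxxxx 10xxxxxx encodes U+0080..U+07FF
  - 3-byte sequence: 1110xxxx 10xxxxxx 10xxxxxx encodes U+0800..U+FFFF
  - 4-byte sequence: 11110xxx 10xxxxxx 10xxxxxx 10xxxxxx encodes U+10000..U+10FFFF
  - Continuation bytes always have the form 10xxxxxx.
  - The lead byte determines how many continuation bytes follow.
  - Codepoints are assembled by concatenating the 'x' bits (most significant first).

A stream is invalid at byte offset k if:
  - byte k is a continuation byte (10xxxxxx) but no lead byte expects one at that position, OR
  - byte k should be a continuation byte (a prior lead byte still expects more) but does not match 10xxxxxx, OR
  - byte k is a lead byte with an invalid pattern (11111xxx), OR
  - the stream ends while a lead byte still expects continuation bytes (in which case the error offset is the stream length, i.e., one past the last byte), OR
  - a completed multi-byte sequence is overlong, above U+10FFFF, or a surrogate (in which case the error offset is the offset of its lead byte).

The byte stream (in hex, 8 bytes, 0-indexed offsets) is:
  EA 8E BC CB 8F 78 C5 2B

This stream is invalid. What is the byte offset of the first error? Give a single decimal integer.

Byte[0]=EA: 3-byte lead, need 2 cont bytes. acc=0xA
Byte[1]=8E: continuation. acc=(acc<<6)|0x0E=0x28E
Byte[2]=BC: continuation. acc=(acc<<6)|0x3C=0xA3BC
Completed: cp=U+A3BC (starts at byte 0)
Byte[3]=CB: 2-byte lead, need 1 cont bytes. acc=0xB
Byte[4]=8F: continuation. acc=(acc<<6)|0x0F=0x2CF
Completed: cp=U+02CF (starts at byte 3)
Byte[5]=78: 1-byte ASCII. cp=U+0078
Byte[6]=C5: 2-byte lead, need 1 cont bytes. acc=0x5
Byte[7]=2B: expected 10xxxxxx continuation. INVALID

Answer: 7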